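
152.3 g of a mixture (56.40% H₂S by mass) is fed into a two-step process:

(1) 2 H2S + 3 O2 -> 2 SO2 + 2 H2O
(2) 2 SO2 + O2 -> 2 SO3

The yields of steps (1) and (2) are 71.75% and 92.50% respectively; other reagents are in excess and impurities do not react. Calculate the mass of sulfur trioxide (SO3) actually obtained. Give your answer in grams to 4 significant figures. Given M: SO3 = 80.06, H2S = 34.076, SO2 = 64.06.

133.9 g

Pure H2S = 152.3 × 0.5640 = 85.897 g.
n(H2S) = 85.897 / 34.076 = 2.5208 mol.
Step 1 (H2S:SO2 = 2:2): theoretical n(SO2) = 2.5208 mol; at 71.75% yield, n(SO2) = 1.8086 mol.
Step 2 (SO2:SO3 = 2:2): theoretical n(SO3) = 1.8086 mol, so theoretical mass = 1.8086 × 80.06 = 144.80 g.
At 92.50% yield, actual mass of SO3 = 144.80 × 0.9250 = 133.94 g.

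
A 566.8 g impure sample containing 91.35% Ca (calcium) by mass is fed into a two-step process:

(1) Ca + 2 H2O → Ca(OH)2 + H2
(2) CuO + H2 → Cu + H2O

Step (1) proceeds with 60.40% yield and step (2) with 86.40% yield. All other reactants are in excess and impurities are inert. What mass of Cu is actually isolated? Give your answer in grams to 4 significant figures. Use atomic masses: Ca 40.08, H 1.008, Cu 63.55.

Pure Ca = 566.8 × 0.9135 = 517.77 g.
M(Ca) = 40.08 g/mol.
M(Cu) = 63.55 g/mol.
n(Ca) = 517.77 / 40.08 = 12.918 mol.
Step 1 (Ca:H2 = 1:1): theoretical n(H2) = 12.918 mol; at 60.40% yield, n(H2) = 7.8027 mol.
Step 2 (H2:Cu = 1:1): theoretical n(Cu) = 7.8027 mol, so theoretical mass = 7.8027 × 63.55 = 495.86 g.
At 86.40% yield, actual mass of Cu = 495.86 × 0.8640 = 428.43 g.

428.4 g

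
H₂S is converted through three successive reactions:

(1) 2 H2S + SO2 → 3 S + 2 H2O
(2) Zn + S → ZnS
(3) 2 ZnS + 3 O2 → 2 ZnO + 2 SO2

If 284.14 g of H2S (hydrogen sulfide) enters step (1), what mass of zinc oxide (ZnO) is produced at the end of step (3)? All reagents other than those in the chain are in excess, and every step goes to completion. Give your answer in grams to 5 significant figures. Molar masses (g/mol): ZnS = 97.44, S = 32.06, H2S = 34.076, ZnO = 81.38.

1017.9 g

n(H2S) = 284.14 / 34.076 = 8.33842 mol.
Reaction (1): H2S→S ratio 2:3 ⇒ n(S) = 12.5076 mol.
Reaction (2): S→ZnS ratio 1:1 ⇒ n(ZnS) = 12.5076 mol.
Reaction (3): ZnS→ZnO ratio 2:2 ⇒ n(ZnO) = 12.5076 mol.
Mass of ZnO = 12.5076 × 81.38 = 1017.87 g.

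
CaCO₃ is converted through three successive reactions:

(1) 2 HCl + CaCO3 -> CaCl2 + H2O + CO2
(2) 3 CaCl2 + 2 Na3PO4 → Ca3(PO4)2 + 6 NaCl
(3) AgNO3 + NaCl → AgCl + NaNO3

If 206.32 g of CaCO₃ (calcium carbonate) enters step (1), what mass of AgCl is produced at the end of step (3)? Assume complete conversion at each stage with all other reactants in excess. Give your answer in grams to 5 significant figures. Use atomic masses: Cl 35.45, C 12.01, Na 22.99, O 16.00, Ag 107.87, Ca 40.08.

M(CaCO3) = 40.08 + 12.01 + 3(16.00) = 100.09 g/mol.
M(AgCl) = 107.87 + 35.45 = 143.32 g/mol.
n(CaCO3) = 206.32 / 100.09 = 2.06134 mol.
Reaction (1): CaCO3→CaCl2 ratio 1:1 ⇒ n(CaCl2) = 2.06134 mol.
Reaction (2): CaCl2→NaCl ratio 3:6 ⇒ n(NaCl) = 4.12269 mol.
Reaction (3): NaCl→AgCl ratio 1:1 ⇒ n(AgCl) = 4.12269 mol.
Mass of AgCl = 4.12269 × 143.32 = 590.864 g.

590.86 g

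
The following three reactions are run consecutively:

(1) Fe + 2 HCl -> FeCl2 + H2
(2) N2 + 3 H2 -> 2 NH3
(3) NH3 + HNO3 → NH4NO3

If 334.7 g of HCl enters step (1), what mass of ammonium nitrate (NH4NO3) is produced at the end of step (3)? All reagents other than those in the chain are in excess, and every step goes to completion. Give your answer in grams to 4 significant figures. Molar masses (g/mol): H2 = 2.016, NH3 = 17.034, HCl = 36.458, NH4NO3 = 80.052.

n(HCl) = 334.7 / 36.458 = 9.1804 mol.
Reaction (1): HCl→H2 ratio 2:1 ⇒ n(H2) = 4.5902 mol.
Reaction (2): H2→NH3 ratio 3:2 ⇒ n(NH3) = 3.0601 mol.
Reaction (3): NH3→NH4NO3 ratio 1:1 ⇒ n(NH4NO3) = 3.0601 mol.
Mass of NH4NO3 = 3.0601 × 80.052 = 244.97 g.

245.0 g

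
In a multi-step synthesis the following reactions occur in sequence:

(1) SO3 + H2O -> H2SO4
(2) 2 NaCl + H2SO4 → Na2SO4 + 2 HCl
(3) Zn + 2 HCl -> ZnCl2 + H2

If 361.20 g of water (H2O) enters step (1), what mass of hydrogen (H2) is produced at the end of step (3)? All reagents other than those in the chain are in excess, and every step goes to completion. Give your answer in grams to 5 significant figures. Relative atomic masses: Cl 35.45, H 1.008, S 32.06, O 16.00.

40.418 g

M(H2O) = 2(1.008) + 16.00 = 18.016 g/mol.
M(H2) = 2(1.008) = 2.016 g/mol.
n(H2O) = 361.20 / 18.016 = 20.0488 mol.
Reaction (1): H2O→H2SO4 ratio 1:1 ⇒ n(H2SO4) = 20.0488 mol.
Reaction (2): H2SO4→HCl ratio 1:2 ⇒ n(HCl) = 40.0977 mol.
Reaction (3): HCl→H2 ratio 2:1 ⇒ n(H2) = 20.0488 mol.
Mass of H2 = 20.0488 × 2.016 = 40.4185 g.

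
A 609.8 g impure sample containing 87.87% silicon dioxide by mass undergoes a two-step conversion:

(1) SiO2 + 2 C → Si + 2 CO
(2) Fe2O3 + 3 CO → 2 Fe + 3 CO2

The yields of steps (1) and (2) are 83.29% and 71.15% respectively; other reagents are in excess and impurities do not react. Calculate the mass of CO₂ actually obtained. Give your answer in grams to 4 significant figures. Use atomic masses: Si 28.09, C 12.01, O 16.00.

Pure SiO2 = 609.8 × 0.8787 = 535.83 g.
M(SiO2) = 28.09 + 2(16.00) = 60.09 g/mol.
M(CO2) = 12.01 + 2(16.00) = 44.01 g/mol.
n(SiO2) = 535.83 / 60.09 = 8.9171 mol.
Step 1 (SiO2:CO = 1:2): theoretical n(CO) = 17.834 mol; at 83.29% yield, n(CO) = 14.854 mol.
Step 2 (CO:CO2 = 3:3): theoretical n(CO2) = 14.854 mol, so theoretical mass = 14.854 × 44.01 = 653.73 g.
At 71.15% yield, actual mass of CO2 = 653.73 × 0.7115 = 465.13 g.

465.1 g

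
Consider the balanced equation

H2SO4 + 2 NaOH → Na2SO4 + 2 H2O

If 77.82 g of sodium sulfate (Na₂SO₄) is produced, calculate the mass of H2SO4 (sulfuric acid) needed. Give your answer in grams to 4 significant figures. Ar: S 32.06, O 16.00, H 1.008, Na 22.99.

53.73 g

M(Na2SO4) = 2(22.99) + 32.06 + 4(16.00) = 142.04 g/mol.
M(H2SO4) = 2(1.008) + 32.06 + 4(16.00) = 98.076 g/mol.
n(Na2SO4) = 77.820 g / 142.04 g/mol = 0.54787 mol.
From the equation the Na2SO4:H2SO4 mole ratio is 1:1, so n(H2SO4) = 0.54787 × 1/1 = 0.54787 mol.
Mass of H2SO4 = 0.54787 mol × 98.076 g/mol = 53.733 g.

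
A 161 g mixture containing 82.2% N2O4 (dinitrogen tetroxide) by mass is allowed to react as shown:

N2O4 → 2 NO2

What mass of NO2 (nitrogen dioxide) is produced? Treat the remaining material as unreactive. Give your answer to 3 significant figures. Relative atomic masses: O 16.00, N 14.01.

Mass of pure N2O4 = 161 g × 0.822 = 132.3 g.
M(N2O4) = 2(14.01) + 4(16.00) = 92.02 g/mol.
M(NO2) = 14.01 + 2(16.00) = 46.01 g/mol.
n(N2O4) = 132.3 g / 92.02 g/mol = 1.438 mol.
From the equation the N2O4:NO2 mole ratio is 1:2, so n(NO2) = 1.438 × 2/1 = 2.876 mol.
Mass of NO2 = 2.876 mol × 46.01 g/mol = 132.3 g.

132 g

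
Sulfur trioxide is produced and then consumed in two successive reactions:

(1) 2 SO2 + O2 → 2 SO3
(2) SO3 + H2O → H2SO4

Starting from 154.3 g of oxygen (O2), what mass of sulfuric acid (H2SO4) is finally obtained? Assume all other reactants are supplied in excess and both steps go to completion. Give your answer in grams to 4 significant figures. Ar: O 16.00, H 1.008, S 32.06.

945.8 g

M(O2) = 2(16.00) = 32.00 g/mol.
M(H2SO4) = 2(1.008) + 32.06 + 4(16.00) = 98.076 g/mol.
n(O2) = 154.30 / 32.00 = 4.8219 mol.
Step 1 gives a 1:2 ratio of O2 to SO3, so n(SO3) = 9.6438 mol.
In step 2 the SO3:H2SO4 ratio is 1:1, so n(H2SO4) = 9.6438 mol.
Mass of H2SO4 = 9.6438 × 98.076 = 945.82 g.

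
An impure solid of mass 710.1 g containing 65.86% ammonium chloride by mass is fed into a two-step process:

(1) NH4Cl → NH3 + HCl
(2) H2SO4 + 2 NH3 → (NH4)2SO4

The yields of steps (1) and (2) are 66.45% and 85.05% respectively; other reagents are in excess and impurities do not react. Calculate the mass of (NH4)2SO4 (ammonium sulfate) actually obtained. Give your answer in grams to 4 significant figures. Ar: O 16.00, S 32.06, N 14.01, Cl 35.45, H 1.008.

Pure NH4Cl = 710.1 × 0.6586 = 467.67 g.
M(NH4Cl) = 14.01 + 4(1.008) + 35.45 = 53.492 g/mol.
M((NH4)2SO4) = 2(14.01) + 8(1.008) + 32.06 + 4(16.00) = 132.144 g/mol.
n(NH4Cl) = 467.67 / 53.492 = 8.7428 mol.
Step 1 (NH4Cl:NH3 = 1:1): theoretical n(NH3) = 8.7428 mol; at 66.45% yield, n(NH3) = 5.8096 mol.
Step 2 (NH3:(NH4)2SO4 = 2:1): theoretical n((NH4)2SO4) = 2.9048 mol, so theoretical mass = 2.9048 × 132.144 = 383.85 g.
At 85.05% yield, actual mass of (NH4)2SO4 = 383.85 × 0.8505 = 326.47 g.

326.5 g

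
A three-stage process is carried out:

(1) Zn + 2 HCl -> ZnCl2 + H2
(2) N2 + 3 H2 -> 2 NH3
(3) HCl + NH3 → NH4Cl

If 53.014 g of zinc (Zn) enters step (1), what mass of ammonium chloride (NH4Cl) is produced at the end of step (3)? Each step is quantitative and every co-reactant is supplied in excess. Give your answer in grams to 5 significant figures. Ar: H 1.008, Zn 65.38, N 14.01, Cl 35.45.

M(Zn) = 65.38 g/mol.
M(NH4Cl) = 14.01 + 4(1.008) + 35.45 = 53.492 g/mol.
n(Zn) = 53.014 / 65.38 = 0.810860 mol.
Reaction (1): Zn→H2 ratio 1:1 ⇒ n(H2) = 0.810860 mol.
Reaction (2): H2→NH3 ratio 3:2 ⇒ n(NH3) = 0.540573 mol.
Reaction (3): NH3→NH4Cl ratio 1:1 ⇒ n(NH4Cl) = 0.540573 mol.
Mass of NH4Cl = 0.540573 × 53.492 = 28.9163 g.

28.916 g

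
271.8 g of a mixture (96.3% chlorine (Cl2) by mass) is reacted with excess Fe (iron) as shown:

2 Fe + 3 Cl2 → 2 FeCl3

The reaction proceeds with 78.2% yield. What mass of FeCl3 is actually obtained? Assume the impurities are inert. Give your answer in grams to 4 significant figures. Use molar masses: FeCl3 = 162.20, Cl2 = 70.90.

Pure Cl2 available = 271.8 g × 0.963 = 261.74 g.
n(Cl2) = 261.74 g / 70.90 g/mol = 3.6917 mol.
From the equation the Cl2:FeCl3 mole ratio is 3:2, so n(FeCl3) = 3.6917 × 2/3 = 2.4612 mol.
Mass of FeCl3 = 2.4612 mol × 162.20 g/mol = 399.20 g.
Actual mass collected = 399.20 g × 0.782 = 312.17 g.

312.2 g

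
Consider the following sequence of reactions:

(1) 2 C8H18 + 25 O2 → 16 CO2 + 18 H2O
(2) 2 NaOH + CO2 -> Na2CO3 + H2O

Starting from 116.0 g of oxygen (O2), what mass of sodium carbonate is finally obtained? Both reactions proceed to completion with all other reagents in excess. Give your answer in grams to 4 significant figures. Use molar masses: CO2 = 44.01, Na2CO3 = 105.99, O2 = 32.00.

n(O2) = 116.00 / 32.00 = 3.6250 mol.
Step 1 gives a 25:16 ratio of O2 to CO2, so n(CO2) = 2.3200 mol.
In step 2 the CO2:Na2CO3 ratio is 1:1, so n(Na2CO3) = 2.3200 mol.
Mass of Na2CO3 = 2.3200 × 105.99 = 245.90 g.

245.9 g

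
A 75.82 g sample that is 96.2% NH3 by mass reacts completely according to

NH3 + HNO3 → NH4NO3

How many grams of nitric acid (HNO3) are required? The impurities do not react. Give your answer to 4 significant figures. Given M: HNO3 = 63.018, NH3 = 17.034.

269.8 g

Mass of pure NH3 = 75.82 g × 0.962 = 72.939 g.
n(NH3) = 72.939 g / 17.034 g/mol = 4.2820 mol.
From the equation the NH3:HNO3 mole ratio is 1:1, so n(HNO3) = 4.2820 × 1/1 = 4.2820 mol.
Mass of HNO3 = 4.2820 mol × 63.018 g/mol = 269.84 g.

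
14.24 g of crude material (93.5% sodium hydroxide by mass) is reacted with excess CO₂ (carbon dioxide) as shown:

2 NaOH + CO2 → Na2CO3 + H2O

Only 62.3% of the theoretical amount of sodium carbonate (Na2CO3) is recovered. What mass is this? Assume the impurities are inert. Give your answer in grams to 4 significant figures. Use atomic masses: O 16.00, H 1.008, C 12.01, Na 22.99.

Pure NaOH available = 14.24 g × 0.935 = 13.314 g.
M(NaOH) = 22.99 + 16.00 + 1.008 = 39.998 g/mol.
M(Na2CO3) = 2(22.99) + 12.01 + 3(16.00) = 105.99 g/mol.
n(NaOH) = 13.314 g / 39.998 g/mol = 0.33288 mol.
From the equation the NaOH:Na2CO3 mole ratio is 2:1, so n(Na2CO3) = 0.33288 × 1/2 = 0.16644 mol.
Mass of Na2CO3 = 0.16644 mol × 105.99 g/mol = 17.641 g.
Actual mass collected = 17.641 g × 0.623 = 10.990 g.

10.99 g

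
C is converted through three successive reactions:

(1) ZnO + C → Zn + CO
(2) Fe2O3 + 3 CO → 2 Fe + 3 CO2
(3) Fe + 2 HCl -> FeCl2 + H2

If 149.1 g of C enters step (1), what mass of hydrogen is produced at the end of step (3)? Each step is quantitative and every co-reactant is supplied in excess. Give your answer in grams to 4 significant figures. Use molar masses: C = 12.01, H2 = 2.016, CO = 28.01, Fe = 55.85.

16.69 g

n(C) = 149.1 / 12.01 = 12.415 mol.
Reaction (1): C→CO ratio 1:1 ⇒ n(CO) = 12.415 mol.
Reaction (2): CO→Fe ratio 3:2 ⇒ n(Fe) = 8.2764 mol.
Reaction (3): Fe→H2 ratio 1:1 ⇒ n(H2) = 8.2764 mol.
Mass of H2 = 8.2764 × 2.016 = 16.685 g.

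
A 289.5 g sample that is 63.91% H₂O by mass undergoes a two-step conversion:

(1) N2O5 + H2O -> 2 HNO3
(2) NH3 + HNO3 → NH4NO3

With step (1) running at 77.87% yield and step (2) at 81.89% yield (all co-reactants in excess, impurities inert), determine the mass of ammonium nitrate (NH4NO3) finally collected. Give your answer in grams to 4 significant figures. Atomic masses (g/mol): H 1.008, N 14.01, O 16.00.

Pure H2O = 289.5 × 0.6391 = 185.02 g.
M(H2O) = 2(1.008) + 16.00 = 18.016 g/mol.
M(NH4NO3) = 2(14.01) + 4(1.008) + 3(16.00) = 80.052 g/mol.
n(H2O) = 185.02 / 18.016 = 10.270 mol.
Step 1 (H2O:HNO3 = 1:2): theoretical n(HNO3) = 20.539 mol; at 77.87% yield, n(HNO3) = 15.994 mol.
Step 2 (HNO3:NH4NO3 = 1:1): theoretical n(NH4NO3) = 15.994 mol, so theoretical mass = 15.994 × 80.052 = 1280.4 g.
At 81.89% yield, actual mass of NH4NO3 = 1280.4 × 0.8189 = 1048.5 g.

1048 g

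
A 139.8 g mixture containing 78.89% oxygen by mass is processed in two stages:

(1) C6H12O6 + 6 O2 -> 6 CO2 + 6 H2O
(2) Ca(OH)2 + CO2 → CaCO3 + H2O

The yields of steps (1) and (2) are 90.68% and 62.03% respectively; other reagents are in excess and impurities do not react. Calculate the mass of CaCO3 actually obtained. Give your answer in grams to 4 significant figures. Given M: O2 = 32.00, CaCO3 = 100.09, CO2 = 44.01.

194.0 g

Pure O2 = 139.8 × 0.7889 = 110.29 g.
n(O2) = 110.29 / 32.00 = 3.4465 mol.
Step 1 (O2:CO2 = 6:6): theoretical n(CO2) = 3.4465 mol; at 90.68% yield, n(CO2) = 3.1253 mol.
Step 2 (CO2:CaCO3 = 1:1): theoretical n(CaCO3) = 3.1253 mol, so theoretical mass = 3.1253 × 100.09 = 312.81 g.
At 62.03% yield, actual mass of CaCO3 = 312.81 × 0.6203 = 194.04 g.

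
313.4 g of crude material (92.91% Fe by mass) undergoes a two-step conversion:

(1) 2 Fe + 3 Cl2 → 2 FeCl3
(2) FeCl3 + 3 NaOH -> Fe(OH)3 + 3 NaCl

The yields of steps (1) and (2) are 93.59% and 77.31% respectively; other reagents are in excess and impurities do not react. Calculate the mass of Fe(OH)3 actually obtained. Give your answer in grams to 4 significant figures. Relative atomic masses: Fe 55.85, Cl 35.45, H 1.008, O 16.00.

Pure Fe = 313.4 × 0.9291 = 291.18 g.
M(Fe) = 55.85 g/mol.
M(Fe(OH)3) = 55.85 + 3(16.00) + 3(1.008) = 106.874 g/mol.
n(Fe) = 291.18 / 55.85 = 5.2136 mol.
Step 1 (Fe:FeCl3 = 2:2): theoretical n(FeCl3) = 5.2136 mol; at 93.59% yield, n(FeCl3) = 4.8794 mol.
Step 2 (FeCl3:Fe(OH)3 = 1:1): theoretical n(Fe(OH)3) = 4.8794 mol, so theoretical mass = 4.8794 × 106.874 = 521.48 g.
At 77.31% yield, actual mass of Fe(OH)3 = 521.48 × 0.7731 = 403.16 g.

403.2 g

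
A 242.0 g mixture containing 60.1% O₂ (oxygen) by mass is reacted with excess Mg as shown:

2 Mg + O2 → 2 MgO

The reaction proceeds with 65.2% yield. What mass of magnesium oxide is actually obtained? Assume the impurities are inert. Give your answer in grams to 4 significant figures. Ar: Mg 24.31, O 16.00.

Pure O2 available = 242.0 g × 0.601 = 145.44 g.
M(O2) = 2(16.00) = 32.00 g/mol.
M(MgO) = 24.31 + 16.00 = 40.31 g/mol.
n(O2) = 145.44 g / 32.00 g/mol = 4.5451 mol.
From the equation the O2:MgO mole ratio is 1:2, so n(MgO) = 4.5451 × 2/1 = 9.0901 mol.
Mass of MgO = 9.0901 mol × 40.31 g/mol = 366.42 g.
Actual mass collected = 366.42 g × 0.652 = 238.91 g.

238.9 g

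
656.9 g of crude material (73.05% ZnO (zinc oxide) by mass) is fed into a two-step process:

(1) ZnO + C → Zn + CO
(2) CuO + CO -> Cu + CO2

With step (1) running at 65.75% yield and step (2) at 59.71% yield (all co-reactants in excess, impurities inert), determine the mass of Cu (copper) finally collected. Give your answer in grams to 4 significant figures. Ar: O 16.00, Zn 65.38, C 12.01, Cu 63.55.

Pure ZnO = 656.9 × 0.7305 = 479.87 g.
M(ZnO) = 65.38 + 16.00 = 81.38 g/mol.
M(Cu) = 63.55 g/mol.
n(ZnO) = 479.87 / 81.38 = 5.8966 mol.
Step 1 (ZnO:CO = 1:1): theoretical n(CO) = 5.8966 mol; at 65.75% yield, n(CO) = 3.8770 mol.
Step 2 (CO:Cu = 1:1): theoretical n(Cu) = 3.8770 mol, so theoretical mass = 3.8770 × 63.55 = 246.38 g.
At 59.71% yield, actual mass of Cu = 246.38 × 0.5971 = 147.12 g.

147.1 g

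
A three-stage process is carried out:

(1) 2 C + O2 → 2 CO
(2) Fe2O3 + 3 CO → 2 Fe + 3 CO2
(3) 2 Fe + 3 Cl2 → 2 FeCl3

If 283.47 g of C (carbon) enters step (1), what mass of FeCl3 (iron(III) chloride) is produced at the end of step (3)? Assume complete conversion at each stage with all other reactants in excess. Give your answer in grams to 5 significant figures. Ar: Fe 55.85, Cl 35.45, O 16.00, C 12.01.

2552.3 g

M(C) = 12.01 g/mol.
M(FeCl3) = 55.85 + 3(35.45) = 162.20 g/mol.
n(C) = 283.47 / 12.01 = 23.6028 mol.
Reaction (1): C→CO ratio 2:2 ⇒ n(CO) = 23.6028 mol.
Reaction (2): CO→Fe ratio 3:2 ⇒ n(Fe) = 15.7352 mol.
Reaction (3): Fe→FeCl3 ratio 2:2 ⇒ n(FeCl3) = 15.7352 mol.
Mass of FeCl3 = 15.7352 × 162.20 = 2552.25 g.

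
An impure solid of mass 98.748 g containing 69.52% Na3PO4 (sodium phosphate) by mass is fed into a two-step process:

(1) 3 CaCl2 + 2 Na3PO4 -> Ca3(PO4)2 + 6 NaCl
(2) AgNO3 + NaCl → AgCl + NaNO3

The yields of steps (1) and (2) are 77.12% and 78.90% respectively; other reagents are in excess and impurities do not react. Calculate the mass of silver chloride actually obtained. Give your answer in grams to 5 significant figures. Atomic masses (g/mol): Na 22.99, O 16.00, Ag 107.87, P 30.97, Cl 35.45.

Pure Na3PO4 = 98.748 × 0.6952 = 68.6496 g.
M(Na3PO4) = 3(22.99) + 30.97 + 4(16.00) = 163.94 g/mol.
M(AgCl) = 107.87 + 35.45 = 143.32 g/mol.
n(Na3PO4) = 68.6496 / 163.94 = 0.418748 mol.
Step 1 (Na3PO4:NaCl = 2:6): theoretical n(NaCl) = 1.25625 mol; at 77.12% yield, n(NaCl) = 0.968816 mol.
Step 2 (NaCl:AgCl = 1:1): theoretical n(AgCl) = 0.968816 mol, so theoretical mass = 0.968816 × 143.32 = 138.851 g.
At 78.90% yield, actual mass of AgCl = 138.851 × 0.7890 = 109.553 g.

109.55 g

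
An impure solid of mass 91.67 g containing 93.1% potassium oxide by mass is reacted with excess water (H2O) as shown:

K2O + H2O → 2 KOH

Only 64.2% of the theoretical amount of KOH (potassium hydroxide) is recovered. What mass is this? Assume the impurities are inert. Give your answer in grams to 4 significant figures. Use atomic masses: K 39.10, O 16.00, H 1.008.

65.27 g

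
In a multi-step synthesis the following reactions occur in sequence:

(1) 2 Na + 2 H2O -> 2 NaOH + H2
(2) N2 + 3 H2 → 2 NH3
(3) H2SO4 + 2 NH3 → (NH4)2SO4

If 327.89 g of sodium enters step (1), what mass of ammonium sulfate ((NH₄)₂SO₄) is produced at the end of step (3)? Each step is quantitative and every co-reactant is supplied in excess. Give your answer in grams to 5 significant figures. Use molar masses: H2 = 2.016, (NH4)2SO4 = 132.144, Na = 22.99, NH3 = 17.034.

n(Na) = 327.89 / 22.99 = 14.2623 mol.
Reaction (1): Na→H2 ratio 2:1 ⇒ n(H2) = 7.13114 mol.
Reaction (2): H2→NH3 ratio 3:2 ⇒ n(NH3) = 4.75410 mol.
Reaction (3): NH3→(NH4)2SO4 ratio 2:1 ⇒ n((NH4)2SO4) = 2.37705 mol.
Mass of (NH4)2SO4 = 2.37705 × 132.144 = 314.113 g.

314.11 g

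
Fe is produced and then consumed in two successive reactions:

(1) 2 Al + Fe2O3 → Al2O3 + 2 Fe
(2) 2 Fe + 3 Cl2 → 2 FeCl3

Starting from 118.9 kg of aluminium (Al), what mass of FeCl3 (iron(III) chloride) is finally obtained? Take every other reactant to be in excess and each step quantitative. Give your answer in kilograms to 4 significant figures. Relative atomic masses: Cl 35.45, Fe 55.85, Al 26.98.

M(Al) = 26.98 g/mol.
M(FeCl3) = 55.85 + 3(35.45) = 162.20 g/mol.
118.9 kg = 118900 g.
n(Al) = 118900 / 26.98 = 4407.0 mol.
Step 1 gives a 2:2 ratio of Al to Fe, so n(Fe) = 4407.0 mol.
In step 2 the Fe:FeCl3 ratio is 2:2, so n(FeCl3) = 4407.0 mol.
Mass of FeCl3 = 4407.0 × 162.20 = 714810 g = 714.8 kg.

714.8 kg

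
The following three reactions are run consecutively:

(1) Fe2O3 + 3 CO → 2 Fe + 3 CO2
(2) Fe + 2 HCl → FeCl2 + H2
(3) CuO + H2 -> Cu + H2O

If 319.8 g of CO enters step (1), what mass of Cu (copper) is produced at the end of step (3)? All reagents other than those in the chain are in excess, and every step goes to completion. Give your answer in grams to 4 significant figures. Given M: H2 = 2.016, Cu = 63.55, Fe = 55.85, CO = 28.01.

483.7 g

n(CO) = 319.8 / 28.01 = 11.417 mol.
Reaction (1): CO→Fe ratio 3:2 ⇒ n(Fe) = 7.6116 mol.
Reaction (2): Fe→H2 ratio 1:1 ⇒ n(H2) = 7.6116 mol.
Reaction (3): H2→Cu ratio 1:1 ⇒ n(Cu) = 7.6116 mol.
Mass of Cu = 7.6116 × 63.55 = 483.72 g.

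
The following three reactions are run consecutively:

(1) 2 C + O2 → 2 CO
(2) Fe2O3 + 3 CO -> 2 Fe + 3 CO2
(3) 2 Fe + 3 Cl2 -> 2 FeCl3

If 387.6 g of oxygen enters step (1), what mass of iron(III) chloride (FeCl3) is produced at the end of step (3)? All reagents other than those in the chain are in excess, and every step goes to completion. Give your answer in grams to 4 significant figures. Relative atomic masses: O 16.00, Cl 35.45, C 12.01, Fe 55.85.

M(O2) = 2(16.00) = 32.00 g/mol.
M(FeCl3) = 55.85 + 3(35.45) = 162.20 g/mol.
n(O2) = 387.6 / 32.00 = 12.113 mol.
Reaction (1): O2→CO ratio 1:2 ⇒ n(CO) = 24.225 mol.
Reaction (2): CO→Fe ratio 3:2 ⇒ n(Fe) = 16.150 mol.
Reaction (3): Fe→FeCl3 ratio 2:2 ⇒ n(FeCl3) = 16.150 mol.
Mass of FeCl3 = 16.150 × 162.20 = 2619.5 g.

2620 g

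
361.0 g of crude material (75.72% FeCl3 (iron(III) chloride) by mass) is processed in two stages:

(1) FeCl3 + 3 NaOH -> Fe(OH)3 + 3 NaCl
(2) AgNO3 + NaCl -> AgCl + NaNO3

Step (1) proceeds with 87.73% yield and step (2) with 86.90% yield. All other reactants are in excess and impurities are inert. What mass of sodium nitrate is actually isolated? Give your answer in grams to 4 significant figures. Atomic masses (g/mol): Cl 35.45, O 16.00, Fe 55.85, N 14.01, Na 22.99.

327.6 g

Pure FeCl3 = 361.0 × 0.7572 = 273.35 g.
M(FeCl3) = 55.85 + 3(35.45) = 162.20 g/mol.
M(NaNO3) = 22.99 + 14.01 + 3(16.00) = 85.00 g/mol.
n(FeCl3) = 273.35 / 162.20 = 1.6853 mol.
Step 1 (FeCl3:NaCl = 1:3): theoretical n(NaCl) = 5.0558 mol; at 87.73% yield, n(NaCl) = 4.4354 mol.
Step 2 (NaCl:NaNO3 = 1:1): theoretical n(NaNO3) = 4.4354 mol, so theoretical mass = 4.4354 × 85.00 = 377.01 g.
At 86.90% yield, actual mass of NaNO3 = 377.01 × 0.8690 = 327.62 g.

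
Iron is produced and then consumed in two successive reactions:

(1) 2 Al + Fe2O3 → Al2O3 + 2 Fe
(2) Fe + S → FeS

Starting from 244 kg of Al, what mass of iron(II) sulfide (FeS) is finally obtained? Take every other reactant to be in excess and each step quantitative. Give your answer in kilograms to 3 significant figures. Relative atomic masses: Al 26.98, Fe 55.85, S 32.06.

795 kg

M(Al) = 26.98 g/mol.
M(FeS) = 55.85 + 32.06 = 87.91 g/mol.
244 kg = 244000 g.
n(Al) = 244000 / 26.98 = 9044 mol.
Step 1 gives a 2:2 ratio of Al to Fe, so n(Fe) = 9044 mol.
In step 2 the Fe:FeS ratio is 1:1, so n(FeS) = 9044 mol.
Mass of FeS = 9044 × 87.91 = 795000 g = 795 kg.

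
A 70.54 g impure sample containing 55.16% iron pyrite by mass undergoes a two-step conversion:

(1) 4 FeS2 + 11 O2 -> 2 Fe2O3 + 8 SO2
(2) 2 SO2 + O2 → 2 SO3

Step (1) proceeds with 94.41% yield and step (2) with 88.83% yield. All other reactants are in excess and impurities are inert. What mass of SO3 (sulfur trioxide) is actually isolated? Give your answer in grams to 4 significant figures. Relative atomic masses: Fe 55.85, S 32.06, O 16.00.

43.55 g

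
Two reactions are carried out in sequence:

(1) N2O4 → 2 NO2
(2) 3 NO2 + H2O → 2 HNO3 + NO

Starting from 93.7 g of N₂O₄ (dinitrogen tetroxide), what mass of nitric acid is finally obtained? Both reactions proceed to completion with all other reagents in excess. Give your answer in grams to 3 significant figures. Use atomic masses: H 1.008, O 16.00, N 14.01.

M(N2O4) = 2(14.01) + 4(16.00) = 92.02 g/mol.
M(HNO3) = 1.008 + 14.01 + 3(16.00) = 63.018 g/mol.
n(N2O4) = 93.70 / 92.02 = 1.018 mol.
Step 1 gives a 1:2 ratio of N2O4 to NO2, so n(NO2) = 2.037 mol.
In step 2 the NO2:HNO3 ratio is 3:2, so n(HNO3) = 1.358 mol.
Mass of HNO3 = 1.358 × 63.018 = 85.56 g.

85.6 g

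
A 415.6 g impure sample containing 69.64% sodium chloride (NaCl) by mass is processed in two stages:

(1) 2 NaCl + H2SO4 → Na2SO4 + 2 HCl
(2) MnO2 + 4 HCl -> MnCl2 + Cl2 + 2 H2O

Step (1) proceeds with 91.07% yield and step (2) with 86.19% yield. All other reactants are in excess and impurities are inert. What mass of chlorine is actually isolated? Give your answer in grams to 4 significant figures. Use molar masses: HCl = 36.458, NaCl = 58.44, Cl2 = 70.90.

68.90 g

Pure NaCl = 415.6 × 0.6964 = 289.42 g.
n(NaCl) = 289.42 / 58.44 = 4.9525 mol.
Step 1 (NaCl:HCl = 2:2): theoretical n(HCl) = 4.9525 mol; at 91.07% yield, n(HCl) = 4.5102 mol.
Step 2 (HCl:Cl2 = 4:1): theoretical n(Cl2) = 1.1276 mol, so theoretical mass = 1.1276 × 70.90 = 79.944 g.
At 86.19% yield, actual mass of Cl2 = 79.944 × 0.8619 = 68.904 g.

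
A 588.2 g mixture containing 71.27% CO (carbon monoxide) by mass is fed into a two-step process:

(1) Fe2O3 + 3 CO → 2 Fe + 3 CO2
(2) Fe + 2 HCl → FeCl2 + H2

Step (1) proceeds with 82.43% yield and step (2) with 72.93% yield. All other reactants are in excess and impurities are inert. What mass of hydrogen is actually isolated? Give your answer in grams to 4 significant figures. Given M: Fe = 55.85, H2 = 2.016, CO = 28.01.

Pure CO = 588.2 × 0.7127 = 419.21 g.
n(CO) = 419.21 / 28.01 = 14.966 mol.
Step 1 (CO:Fe = 3:2): theoretical n(Fe) = 9.9776 mol; at 82.43% yield, n(Fe) = 8.2246 mol.
Step 2 (Fe:H2 = 1:1): theoretical n(H2) = 8.2246 mol, so theoretical mass = 8.2246 × 2.016 = 16.581 g.
At 72.93% yield, actual mass of H2 = 16.581 × 0.7293 = 12.092 g.

12.09 g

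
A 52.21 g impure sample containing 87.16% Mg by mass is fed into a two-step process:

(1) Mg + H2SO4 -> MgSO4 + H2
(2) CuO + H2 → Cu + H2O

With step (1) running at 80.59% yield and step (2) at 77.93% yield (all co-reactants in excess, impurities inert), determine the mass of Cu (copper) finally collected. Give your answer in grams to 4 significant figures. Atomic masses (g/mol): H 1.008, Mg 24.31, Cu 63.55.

74.71 g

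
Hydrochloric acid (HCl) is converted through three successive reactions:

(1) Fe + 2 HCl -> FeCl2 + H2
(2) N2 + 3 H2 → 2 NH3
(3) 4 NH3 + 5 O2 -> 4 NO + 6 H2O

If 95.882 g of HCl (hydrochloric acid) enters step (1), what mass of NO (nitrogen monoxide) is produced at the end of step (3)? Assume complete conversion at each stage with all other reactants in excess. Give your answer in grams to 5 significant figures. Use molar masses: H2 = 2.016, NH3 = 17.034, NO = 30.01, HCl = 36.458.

n(HCl) = 95.882 / 36.458 = 2.62993 mol.
Reaction (1): HCl→H2 ratio 2:1 ⇒ n(H2) = 1.31497 mol.
Reaction (2): H2→NH3 ratio 3:2 ⇒ n(NH3) = 0.876643 mol.
Reaction (3): NH3→NO ratio 4:4 ⇒ n(NO) = 0.876643 mol.
Mass of NO = 0.876643 × 30.01 = 26.3081 g.

26.308 g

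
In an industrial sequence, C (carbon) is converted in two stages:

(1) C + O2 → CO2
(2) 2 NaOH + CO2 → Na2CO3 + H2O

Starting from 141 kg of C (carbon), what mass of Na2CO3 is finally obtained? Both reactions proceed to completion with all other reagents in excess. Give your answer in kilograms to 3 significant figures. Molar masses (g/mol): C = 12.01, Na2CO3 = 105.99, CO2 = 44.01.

1240 kg

141 kg = 141000 g.
n(C) = 141000 / 12.01 = 11740 mol.
Step 1 gives a 1:1 ratio of C to CO2, so n(CO2) = 11740 mol.
In step 2 the CO2:Na2CO3 ratio is 1:1, so n(Na2CO3) = 11740 mol.
Mass of Na2CO3 = 11740 × 105.99 = 1.244 × 10^6 g = 1240 kg.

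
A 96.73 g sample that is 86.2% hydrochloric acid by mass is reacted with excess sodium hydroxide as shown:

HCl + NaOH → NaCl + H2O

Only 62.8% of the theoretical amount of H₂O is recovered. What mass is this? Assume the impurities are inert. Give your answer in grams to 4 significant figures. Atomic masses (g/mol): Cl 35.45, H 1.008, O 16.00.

Pure HCl available = 96.73 g × 0.862 = 83.381 g.
M(HCl) = 1.008 + 35.45 = 36.458 g/mol.
M(H2O) = 2(1.008) + 16.00 = 18.016 g/mol.
n(HCl) = 83.381 g / 36.458 g/mol = 2.2870 mol.
From the equation the HCl:H2O mole ratio is 1:1, so n(H2O) = 2.2870 × 1/1 = 2.2870 mol.
Mass of H2O = 2.2870 mol × 18.016 g/mol = 41.203 g.
Actual mass collected = 41.203 g × 0.628 = 25.876 g.

25.88 g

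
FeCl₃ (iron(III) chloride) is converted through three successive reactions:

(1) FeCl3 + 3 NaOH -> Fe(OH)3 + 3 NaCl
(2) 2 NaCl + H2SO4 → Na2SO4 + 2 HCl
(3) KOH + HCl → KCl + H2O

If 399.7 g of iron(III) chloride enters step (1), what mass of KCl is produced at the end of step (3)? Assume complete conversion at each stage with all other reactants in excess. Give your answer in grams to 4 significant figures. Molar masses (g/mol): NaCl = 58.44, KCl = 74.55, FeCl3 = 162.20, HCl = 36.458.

551.1 g

n(FeCl3) = 399.7 / 162.20 = 2.4642 mol.
Reaction (1): FeCl3→NaCl ratio 1:3 ⇒ n(NaCl) = 7.3927 mol.
Reaction (2): NaCl→HCl ratio 2:2 ⇒ n(HCl) = 7.3927 mol.
Reaction (3): HCl→KCl ratio 1:1 ⇒ n(KCl) = 7.3927 mol.
Mass of KCl = 7.3927 × 74.55 = 551.13 g.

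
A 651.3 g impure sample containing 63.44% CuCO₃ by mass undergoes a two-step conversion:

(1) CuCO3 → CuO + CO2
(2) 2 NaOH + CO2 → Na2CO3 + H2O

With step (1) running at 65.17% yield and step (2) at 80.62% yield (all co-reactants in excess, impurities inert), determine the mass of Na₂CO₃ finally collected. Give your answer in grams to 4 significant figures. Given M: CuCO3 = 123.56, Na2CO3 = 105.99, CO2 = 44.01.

186.2 g

Pure CuCO3 = 651.3 × 0.6344 = 413.18 g.
n(CuCO3) = 413.18 / 123.56 = 3.3440 mol.
Step 1 (CuCO3:CO2 = 1:1): theoretical n(CO2) = 3.3440 mol; at 65.17% yield, n(CO2) = 2.1793 mol.
Step 2 (CO2:Na2CO3 = 1:1): theoretical n(Na2CO3) = 2.1793 mol, so theoretical mass = 2.1793 × 105.99 = 230.98 g.
At 80.62% yield, actual mass of Na2CO3 = 230.98 × 0.8062 = 186.22 g.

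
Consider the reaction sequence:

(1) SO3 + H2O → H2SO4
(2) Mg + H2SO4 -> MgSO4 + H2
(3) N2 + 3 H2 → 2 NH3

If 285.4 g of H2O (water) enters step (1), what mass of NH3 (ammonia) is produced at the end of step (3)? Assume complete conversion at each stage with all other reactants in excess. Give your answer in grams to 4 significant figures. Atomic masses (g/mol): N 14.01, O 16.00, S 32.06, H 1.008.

179.9 g

M(H2O) = 2(1.008) + 16.00 = 18.016 g/mol.
M(NH3) = 14.01 + 3(1.008) = 17.034 g/mol.
n(H2O) = 285.4 / 18.016 = 15.841 mol.
Reaction (1): H2O→H2SO4 ratio 1:1 ⇒ n(H2SO4) = 15.841 mol.
Reaction (2): H2SO4→H2 ratio 1:1 ⇒ n(H2) = 15.841 mol.
Reaction (3): H2→NH3 ratio 3:2 ⇒ n(NH3) = 10.561 mol.
Mass of NH3 = 10.561 × 17.034 = 179.90 g.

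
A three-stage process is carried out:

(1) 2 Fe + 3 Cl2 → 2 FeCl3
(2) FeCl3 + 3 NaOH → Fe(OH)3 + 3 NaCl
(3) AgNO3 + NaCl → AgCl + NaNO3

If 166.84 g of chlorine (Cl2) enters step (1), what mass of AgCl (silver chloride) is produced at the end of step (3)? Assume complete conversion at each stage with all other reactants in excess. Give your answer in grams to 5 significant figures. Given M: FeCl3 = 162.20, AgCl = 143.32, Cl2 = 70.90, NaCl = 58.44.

n(Cl2) = 166.84 / 70.90 = 2.35317 mol.
Reaction (1): Cl2→FeCl3 ratio 3:2 ⇒ n(FeCl3) = 1.56878 mol.
Reaction (2): FeCl3→NaCl ratio 1:3 ⇒ n(NaCl) = 4.70635 mol.
Reaction (3): NaCl→AgCl ratio 1:1 ⇒ n(AgCl) = 4.70635 mol.
Mass of AgCl = 4.70635 × 143.32 = 674.514 g.

674.51 g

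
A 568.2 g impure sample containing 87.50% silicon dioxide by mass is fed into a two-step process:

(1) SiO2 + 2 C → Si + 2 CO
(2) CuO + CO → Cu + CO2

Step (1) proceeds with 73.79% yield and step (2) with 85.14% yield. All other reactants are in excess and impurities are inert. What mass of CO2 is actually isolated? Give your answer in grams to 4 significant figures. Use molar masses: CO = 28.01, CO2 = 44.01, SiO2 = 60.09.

457.5 g

Pure SiO2 = 568.2 × 0.8750 = 497.18 g.
n(SiO2) = 497.18 / 60.09 = 8.2738 mol.
Step 1 (SiO2:CO = 1:2): theoretical n(CO) = 16.548 mol; at 73.79% yield, n(CO) = 12.211 mol.
Step 2 (CO:CO2 = 1:1): theoretical n(CO2) = 12.211 mol, so theoretical mass = 12.211 × 44.01 = 537.39 g.
At 85.14% yield, actual mass of CO2 = 537.39 × 0.8514 = 457.53 g.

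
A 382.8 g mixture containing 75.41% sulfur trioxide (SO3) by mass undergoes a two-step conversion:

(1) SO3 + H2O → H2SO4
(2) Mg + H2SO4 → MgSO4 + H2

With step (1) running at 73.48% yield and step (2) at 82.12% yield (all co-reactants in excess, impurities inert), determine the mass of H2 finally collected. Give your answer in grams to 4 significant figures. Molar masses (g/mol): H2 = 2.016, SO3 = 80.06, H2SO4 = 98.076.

4.386 g

Pure SO3 = 382.8 × 0.7541 = 288.67 g.
n(SO3) = 288.67 / 80.06 = 3.6057 mol.
Step 1 (SO3:H2SO4 = 1:1): theoretical n(H2SO4) = 3.6057 mol; at 73.48% yield, n(H2SO4) = 2.6494 mol.
Step 2 (H2SO4:H2 = 1:1): theoretical n(H2) = 2.6494 mol, so theoretical mass = 2.6494 × 2.016 = 5.3413 g.
At 82.12% yield, actual mass of H2 = 5.3413 × 0.8212 = 4.3863 g.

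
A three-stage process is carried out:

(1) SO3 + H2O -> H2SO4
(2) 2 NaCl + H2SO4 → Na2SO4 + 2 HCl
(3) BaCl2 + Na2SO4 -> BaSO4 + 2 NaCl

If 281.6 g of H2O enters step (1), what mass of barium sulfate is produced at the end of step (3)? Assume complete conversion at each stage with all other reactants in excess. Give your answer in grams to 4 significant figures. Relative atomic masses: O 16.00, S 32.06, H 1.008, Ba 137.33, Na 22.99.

M(H2O) = 2(1.008) + 16.00 = 18.016 g/mol.
M(BaSO4) = 137.33 + 32.06 + 4(16.00) = 233.39 g/mol.
n(H2O) = 281.6 / 18.016 = 15.631 mol.
Reaction (1): H2O→H2SO4 ratio 1:1 ⇒ n(H2SO4) = 15.631 mol.
Reaction (2): H2SO4→Na2SO4 ratio 1:1 ⇒ n(Na2SO4) = 15.631 mol.
Reaction (3): Na2SO4→BaSO4 ratio 1:1 ⇒ n(BaSO4) = 15.631 mol.
Mass of BaSO4 = 15.631 × 233.39 = 3648.0 g.

3648 g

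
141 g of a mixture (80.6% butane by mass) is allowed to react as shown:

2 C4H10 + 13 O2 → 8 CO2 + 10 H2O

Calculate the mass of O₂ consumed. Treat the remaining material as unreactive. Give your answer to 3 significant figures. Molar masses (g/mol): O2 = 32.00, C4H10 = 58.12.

407 g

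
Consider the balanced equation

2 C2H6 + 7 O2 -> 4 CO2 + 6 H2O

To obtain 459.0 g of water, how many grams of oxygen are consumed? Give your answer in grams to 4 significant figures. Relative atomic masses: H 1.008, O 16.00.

M(H2O) = 2(1.008) + 16.00 = 18.016 g/mol.
M(O2) = 2(16.00) = 32.00 g/mol.
n(H2O) = 459.00 g / 18.016 g/mol = 25.477 mol.
From the equation the H2O:O2 mole ratio is 6:7, so n(O2) = 25.477 × 7/6 = 29.724 mol.
Mass of O2 = 29.724 mol × 32.00 g/mol = 951.15 g.

951.2 g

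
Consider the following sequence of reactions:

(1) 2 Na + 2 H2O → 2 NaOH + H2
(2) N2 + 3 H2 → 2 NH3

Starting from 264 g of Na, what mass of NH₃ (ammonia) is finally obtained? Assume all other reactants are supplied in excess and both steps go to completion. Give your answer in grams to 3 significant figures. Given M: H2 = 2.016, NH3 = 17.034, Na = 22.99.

n(Na) = 264.0 / 22.99 = 11.48 mol.
Step 1 gives a 2:1 ratio of Na to H2, so n(H2) = 5.742 mol.
In step 2 the H2:NH3 ratio is 3:2, so n(NH3) = 3.828 mol.
Mass of NH3 = 3.828 × 17.034 = 65.20 g.

65.2 g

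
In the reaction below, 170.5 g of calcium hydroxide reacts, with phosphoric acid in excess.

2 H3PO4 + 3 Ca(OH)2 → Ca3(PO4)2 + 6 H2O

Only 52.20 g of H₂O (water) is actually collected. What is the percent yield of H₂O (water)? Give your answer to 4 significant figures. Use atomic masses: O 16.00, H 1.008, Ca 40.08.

M(Ca(OH)2) = 40.08 + 2(16.00) + 2(1.008) = 74.096 g/mol.
M(H2O) = 2(1.008) + 16.00 = 18.016 g/mol.
n(Ca(OH)2) = 170.50 g / 74.096 g/mol = 2.3011 mol.
From the equation the Ca(OH)2:H2O mole ratio is 3:6, so n(H2O) = 2.3011 × 6/3 = 4.6021 mol.
Mass of H2O = 4.6021 mol × 18.016 g/mol = 82.912 g.
This is the theoretical yield. Percent yield = 52.20 g / 82.912 g × 100% = 62.958%.

62.96 %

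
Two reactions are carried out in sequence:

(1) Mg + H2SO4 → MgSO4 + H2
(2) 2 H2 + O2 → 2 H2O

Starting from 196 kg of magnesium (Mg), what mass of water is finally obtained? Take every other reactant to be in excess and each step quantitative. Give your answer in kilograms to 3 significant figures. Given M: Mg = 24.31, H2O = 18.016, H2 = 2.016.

196 kg = 196000 g.
n(Mg) = 196000 / 24.31 = 8063 mol.
Step 1 gives a 1:1 ratio of Mg to H2, so n(H2) = 8063 mol.
In step 2 the H2:H2O ratio is 2:2, so n(H2O) = 8063 mol.
Mass of H2O = 8063 × 18.016 = 145300 g = 145 kg.

145 kg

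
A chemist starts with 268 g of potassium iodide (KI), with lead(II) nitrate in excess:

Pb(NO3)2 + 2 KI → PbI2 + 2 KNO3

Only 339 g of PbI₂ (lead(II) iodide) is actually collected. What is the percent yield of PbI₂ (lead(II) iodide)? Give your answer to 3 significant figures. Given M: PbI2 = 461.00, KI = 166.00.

91.1 %

n(KI) = 268.0 g / 166.00 g/mol = 1.614 mol.
From the equation the KI:PbI2 mole ratio is 2:1, so n(PbI2) = 1.614 × 1/2 = 0.8072 mol.
Mass of PbI2 = 0.8072 mol × 461.00 g/mol = 372.1 g.
This is the theoretical yield. Percent yield = 339 g / 372.1 g × 100% = 91.10%.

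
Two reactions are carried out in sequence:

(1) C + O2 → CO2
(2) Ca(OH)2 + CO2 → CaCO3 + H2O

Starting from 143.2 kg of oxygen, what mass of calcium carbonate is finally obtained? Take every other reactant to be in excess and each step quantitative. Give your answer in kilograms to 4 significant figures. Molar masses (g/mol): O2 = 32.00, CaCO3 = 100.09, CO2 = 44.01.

143.2 kg = 143200 g.
n(O2) = 143200 / 32.00 = 4475.0 mol.
Step 1 gives a 1:1 ratio of O2 to CO2, so n(CO2) = 4475.0 mol.
In step 2 the CO2:CaCO3 ratio is 1:1, so n(CaCO3) = 4475.0 mol.
Mass of CaCO3 = 4475.0 × 100.09 = 447900 g = 447.9 kg.

447.9 kg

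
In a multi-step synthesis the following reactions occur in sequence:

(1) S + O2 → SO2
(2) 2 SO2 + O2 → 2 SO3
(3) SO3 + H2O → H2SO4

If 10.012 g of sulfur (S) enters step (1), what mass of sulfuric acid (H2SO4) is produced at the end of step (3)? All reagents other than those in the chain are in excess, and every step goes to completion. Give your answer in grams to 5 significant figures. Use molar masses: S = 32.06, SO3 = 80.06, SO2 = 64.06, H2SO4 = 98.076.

30.628 g

n(S) = 10.012 / 32.06 = 0.312289 mol.
Reaction (1): S→SO2 ratio 1:1 ⇒ n(SO2) = 0.312289 mol.
Reaction (2): SO2→SO3 ratio 2:2 ⇒ n(SO3) = 0.312289 mol.
Reaction (3): SO3→H2SO4 ratio 1:1 ⇒ n(H2SO4) = 0.312289 mol.
Mass of H2SO4 = 0.312289 × 98.076 = 30.6281 g.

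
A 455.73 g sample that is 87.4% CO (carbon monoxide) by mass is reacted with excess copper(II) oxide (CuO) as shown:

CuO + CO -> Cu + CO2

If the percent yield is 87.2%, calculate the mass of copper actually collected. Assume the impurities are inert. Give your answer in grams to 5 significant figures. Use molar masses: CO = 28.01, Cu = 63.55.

Pure CO available = 455.73 g × 0.874 = 398.308 g.
n(CO) = 398.308 g / 28.01 g/mol = 14.2202 mol.
From the equation the CO:Cu mole ratio is 1:1, so n(Cu) = 14.2202 × 1/1 = 14.2202 mol.
Mass of Cu = 14.2202 mol × 63.55 g/mol = 903.694 g.
Actual mass collected = 903.694 g × 0.872 = 788.021 g.

788.02 g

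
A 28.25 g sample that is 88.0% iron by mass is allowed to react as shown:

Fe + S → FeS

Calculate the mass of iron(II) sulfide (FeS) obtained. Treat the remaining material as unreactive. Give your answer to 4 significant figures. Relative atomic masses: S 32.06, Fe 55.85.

Mass of pure Fe = 28.25 g × 0.880 = 24.860 g.
M(Fe) = 55.85 g/mol.
M(FeS) = 55.85 + 32.06 = 87.91 g/mol.
n(Fe) = 24.860 g / 55.85 g/mol = 0.44512 mol.
From the equation the Fe:FeS mole ratio is 1:1, so n(FeS) = 0.44512 × 1/1 = 0.44512 mol.
Mass of FeS = 0.44512 mol × 87.91 g/mol = 39.131 g.

39.13 g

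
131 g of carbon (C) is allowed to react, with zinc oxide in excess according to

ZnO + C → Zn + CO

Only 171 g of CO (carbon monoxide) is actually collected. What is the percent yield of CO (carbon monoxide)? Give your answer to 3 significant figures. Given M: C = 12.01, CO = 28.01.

56.0 %

n(C) = 131.0 g / 12.01 g/mol = 10.91 mol.
From the equation the C:CO mole ratio is 1:1, so n(CO) = 10.91 × 1/1 = 10.91 mol.
Mass of CO = 10.91 mol × 28.01 g/mol = 305.5 g.
This is the theoretical yield. Percent yield = 171 g / 305.5 g × 100% = 55.97%.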